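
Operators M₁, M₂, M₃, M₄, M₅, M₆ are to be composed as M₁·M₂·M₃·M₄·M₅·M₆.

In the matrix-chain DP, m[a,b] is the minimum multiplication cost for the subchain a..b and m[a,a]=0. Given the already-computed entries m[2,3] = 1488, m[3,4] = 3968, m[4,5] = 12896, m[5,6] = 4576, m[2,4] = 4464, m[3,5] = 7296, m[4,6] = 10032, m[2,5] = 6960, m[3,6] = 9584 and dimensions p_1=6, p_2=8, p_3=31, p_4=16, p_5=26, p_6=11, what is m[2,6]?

m[2,6] = min over k∈[2,5] of m[2,k]+m[k+1,6]+p_{1}·p_k·p_{6}.
k=2: 0 + 9584 + 6·8·11 = 10112; k=3: 1488 + 10032 + 6·31·11 = 13566; k=4: 4464 + 4576 + 6·16·11 = 10096; k=5: 6960 + 0 + 6·26·11 = 8676.
Minimum: 8676 at k=5.

8676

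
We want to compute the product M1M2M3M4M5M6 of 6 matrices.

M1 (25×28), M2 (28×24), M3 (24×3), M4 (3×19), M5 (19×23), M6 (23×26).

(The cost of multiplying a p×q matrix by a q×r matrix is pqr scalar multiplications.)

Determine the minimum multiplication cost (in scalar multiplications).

9171

Adjacent pairs: M1M2 = 25·28·24 = 16800; M2M3 = 28·24·3 = 2016; M3M4 = 24·3·19 = 1368; M4M5 = 3·19·23 = 1311; M5M6 = 19·23·26 = 11362.
Length 3: M1..M3: k=1: 0+2016+25·28·3=4116; k=2: 16800+0+25·24·3=18600 → min 4116 | M2..M4: k=2: 0+1368+28·24·19=14136; k=3: 2016+0+28·3·19=3612 → min 3612 | M3..M5: k=3: 0+1311+24·3·23=2967; k=4: 1368+0+24·19·23=11856 → min 2967 | M4..M6: k=4: 0+11362+3·19·26=12844; k=5: 1311+0+3·23·26=3105 → min 3105.
Length 4: M1..M4: k=1: 0+3612+25·28·19=16912; k=2: 16800+1368+25·24·19=29568; k=3: 4116+0+25·3·19=5541 → min 5541 | M2..M5: k=2: 0+2967+28·24·23=18423; k=3: 2016+1311+28·3·23=5259; k=4: 3612+0+28·19·23=15848 → min 5259 | M3..M6: k=3: 0+3105+24·3·26=4977; k=4: 1368+11362+24·19·26=24586; k=5: 2967+0+24·23·26=17319 → min 4977.
Length 5: M1..M5: k=1: 0+5259+25·28·23=21359; k=2: 16800+2967+25·24·23=33567; k=3: 4116+1311+25·3·23=7152; k=4: 5541+0+25·19·23=16466 → min 7152 | M2..M6: k=2: 0+4977+28·24·26=22449; k=3: 2016+3105+28·3·26=7305; k=4: 3612+11362+28·19·26=28806; k=5: 5259+0+28·23·26=22003 → min 7305.
Length 6: M1..M6: k=1: 0+7305+25·28·26=25505; k=2: 16800+4977+25·24·26=37377; k=3: 4116+3105+25·3·26=9171; k=4: 5541+11362+25·19·26=29253; k=5: 7152+0+25·23·26=22102 → min 9171.
Optimal order: ((M1(M2M3))((M4M5)M6)) with cost 9171.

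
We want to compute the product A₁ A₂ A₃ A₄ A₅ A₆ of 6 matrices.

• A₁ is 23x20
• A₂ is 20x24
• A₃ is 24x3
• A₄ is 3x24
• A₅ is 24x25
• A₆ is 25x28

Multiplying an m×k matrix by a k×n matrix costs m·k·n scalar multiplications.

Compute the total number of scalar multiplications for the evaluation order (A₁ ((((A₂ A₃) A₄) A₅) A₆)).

(A₂ A₃): 20×24 by 24×3 → 20×3, cost 20·24·3 = 1440
((A₂ A₃) A₄): 20×3 by 3×24 → 20×24, cost 20·3·24 = 1440; cumulative 2880
(((A₂ A₃) A₄) A₅): 20×24 by 24×25 → 20×25, cost 20·24·25 = 12000; cumulative 14880
((((A₂ A₃) A₄) A₅) A₆): 20×25 by 25×28 → 20×28, cost 20·25·28 = 14000; cumulative 28880
(A₁ ((((A₂ A₃) A₄) A₅) A₆)): 23×20 by 20×28 → 23×28, cost 23·20·28 = 12880; cumulative 41760
Total: 41760 scalar multiplications.

41760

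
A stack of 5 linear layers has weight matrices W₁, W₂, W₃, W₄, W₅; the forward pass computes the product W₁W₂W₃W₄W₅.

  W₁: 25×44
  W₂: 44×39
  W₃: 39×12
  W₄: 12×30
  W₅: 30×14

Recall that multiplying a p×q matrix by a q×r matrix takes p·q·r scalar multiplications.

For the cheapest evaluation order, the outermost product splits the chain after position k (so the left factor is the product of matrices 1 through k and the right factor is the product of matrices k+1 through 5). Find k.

3

Adjacent pairs: W₁W₂ = 25·44·39 = 42900; W₂W₃ = 44·39·12 = 20592; W₃W₄ = 39·12·30 = 14040; W₄W₅ = 12·30·14 = 5040.
Length 3: W₁..W₃: k=1: 0+20592+25·44·12=33792; k=2: 42900+0+25·39·12=54600 → min 33792 | W₂..W₄: k=2: 0+14040+44·39·30=65520; k=3: 20592+0+44·12·30=36432 → min 36432 | W₃..W₅: k=3: 0+5040+39·12·14=11592; k=4: 14040+0+39·30·14=30420 → min 11592.
Length 4: W₁..W₄: k=1: 0+36432+25·44·30=69432; k=2: 42900+14040+25·39·30=86190; k=3: 33792+0+25·12·30=42792 → min 42792 | W₂..W₅: k=2: 0+11592+44·39·14=35616; k=3: 20592+5040+44·12·14=33024; k=4: 36432+0+44·30·14=54912 → min 33024.
Top-level splits: k=1: (W₁..W₁)·(W₂..W₅) → 0+33024+25·44·14 = 48424; k=2: (W₁..W₂)·(W₃..W₅) → 42900+11592+25·39·14 = 68142; k=3: (W₁..W₃)·(W₄..W₅) → 33792+5040+25·12·14 = 43032; k=4: (W₁..W₄)·(W₅..W₅) → 42792+0+25·30·14 = 53292.
Best split is after W₃, i.e. k = 3.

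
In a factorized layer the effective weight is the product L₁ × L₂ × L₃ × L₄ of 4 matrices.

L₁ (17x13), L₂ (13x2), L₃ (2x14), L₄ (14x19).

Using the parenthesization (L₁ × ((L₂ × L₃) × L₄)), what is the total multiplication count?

8021

(L₂ × L₃): 13×2 by 2×14 → 13×14, cost 13·2·14 = 364
((L₂ × L₃) × L₄): 13×14 by 14×19 → 13×19, cost 13·14·19 = 3458; cumulative 3822
(L₁ × ((L₂ × L₃) × L₄)): 17×13 by 13×19 → 17×19, cost 17·13·19 = 4199; cumulative 8021
Total: 8021 scalar multiplications.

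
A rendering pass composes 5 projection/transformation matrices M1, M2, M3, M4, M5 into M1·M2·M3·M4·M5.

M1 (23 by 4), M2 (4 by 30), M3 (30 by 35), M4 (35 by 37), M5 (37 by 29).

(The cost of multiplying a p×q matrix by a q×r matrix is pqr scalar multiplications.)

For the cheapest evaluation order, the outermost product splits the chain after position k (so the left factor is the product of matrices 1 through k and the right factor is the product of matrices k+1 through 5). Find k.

Adjacent pairs: M1M2 = 23·4·30 = 2760; M2M3 = 4·30·35 = 4200; M3M4 = 30·35·37 = 38850; M4M5 = 35·37·29 = 37555.
Length 3: M1..M3: k=1: 0+4200+23·4·35=7420; k=2: 2760+0+23·30·35=26910 → min 7420 | M2..M4: k=2: 0+38850+4·30·37=43290; k=3: 4200+0+4·35·37=9380 → min 9380 | M3..M5: k=3: 0+37555+30·35·29=68005; k=4: 38850+0+30·37·29=71040 → min 68005.
Length 4: M1..M4: k=1: 0+9380+23·4·37=12784; k=2: 2760+38850+23·30·37=67140; k=3: 7420+0+23·35·37=37205 → min 12784 | M2..M5: k=2: 0+68005+4·30·29=71485; k=3: 4200+37555+4·35·29=45815; k=4: 9380+0+4·37·29=13672 → min 13672.
Top-level splits: k=1: (M1..M1)·(M2..M5) → 0+13672+23·4·29 = 16340; k=2: (M1..M2)·(M3..M5) → 2760+68005+23·30·29 = 90775; k=3: (M1..M3)·(M4..M5) → 7420+37555+23·35·29 = 68320; k=4: (M1..M4)·(M5..M5) → 12784+0+23·37·29 = 37463.
Best split is after M1, i.e. k = 1.

1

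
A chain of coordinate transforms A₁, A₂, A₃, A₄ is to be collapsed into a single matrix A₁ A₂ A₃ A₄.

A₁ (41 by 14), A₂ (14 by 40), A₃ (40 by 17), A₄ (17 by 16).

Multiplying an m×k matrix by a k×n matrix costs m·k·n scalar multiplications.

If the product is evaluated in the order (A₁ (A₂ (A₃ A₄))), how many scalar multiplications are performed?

(A₃ A₄): 40×17 by 17×16 → 40×16, cost 40·17·16 = 10880
(A₂ (A₃ A₄)): 14×40 by 40×16 → 14×16, cost 14·40·16 = 8960; cumulative 19840
(A₁ (A₂ (A₃ A₄))): 41×14 by 14×16 → 41×16, cost 41·14·16 = 9184; cumulative 29024
Total: 29024 scalar multiplications.

29024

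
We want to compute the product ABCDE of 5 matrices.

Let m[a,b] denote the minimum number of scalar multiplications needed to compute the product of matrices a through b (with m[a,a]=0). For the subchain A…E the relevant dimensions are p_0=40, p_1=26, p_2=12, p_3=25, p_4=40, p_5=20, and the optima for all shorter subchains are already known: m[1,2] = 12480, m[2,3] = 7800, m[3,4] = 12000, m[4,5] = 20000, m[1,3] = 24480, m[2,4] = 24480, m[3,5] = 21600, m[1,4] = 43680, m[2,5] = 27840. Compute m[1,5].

m[1,5] = min over k∈[1,4] of m[1,k]+m[k+1,5]+p_{0}·p_k·p_{5}.
k=1: 0 + 27840 + 40·26·20 = 48640; k=2: 12480 + 21600 + 40·12·20 = 43680; k=3: 24480 + 20000 + 40·25·20 = 64480; k=4: 43680 + 0 + 40·40·20 = 75680.
Minimum: 43680 at k=2.

43680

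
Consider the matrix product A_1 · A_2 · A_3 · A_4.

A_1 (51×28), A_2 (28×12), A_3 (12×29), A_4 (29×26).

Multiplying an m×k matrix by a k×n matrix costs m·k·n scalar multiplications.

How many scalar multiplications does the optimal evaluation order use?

Adjacent pairs: A_1A_2 = 51·28·12 = 17136; A_2A_3 = 28·12·29 = 9744; A_3A_4 = 12·29·26 = 9048.
Length 3: A_1..A_3: k=1: 0+9744+51·28·29=51156; k=2: 17136+0+51·12·29=34884 → min 34884 | A_2..A_4: k=2: 0+9048+28·12·26=17784; k=3: 9744+0+28·29·26=30856 → min 17784.
Length 4: A_1..A_4: k=1: 0+17784+51·28·26=54912; k=2: 17136+9048+51·12·26=42096; k=3: 34884+0+51·29·26=73338 → min 42096.
Optimal order: ((A_1 · A_2) · (A_3 · A_4)) with cost 42096.

42096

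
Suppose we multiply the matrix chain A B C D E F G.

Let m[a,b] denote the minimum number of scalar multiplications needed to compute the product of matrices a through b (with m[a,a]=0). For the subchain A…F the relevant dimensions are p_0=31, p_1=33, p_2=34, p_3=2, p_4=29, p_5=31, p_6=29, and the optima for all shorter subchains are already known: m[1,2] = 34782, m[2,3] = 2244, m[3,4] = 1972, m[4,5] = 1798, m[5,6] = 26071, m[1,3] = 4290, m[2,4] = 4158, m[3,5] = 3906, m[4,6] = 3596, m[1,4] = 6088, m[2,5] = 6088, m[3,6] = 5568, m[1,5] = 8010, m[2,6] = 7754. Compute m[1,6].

m[1,6] = min over k∈[1,5] of m[1,k]+m[k+1,6]+p_{0}·p_k·p_{6}.
k=1: 0 + 7754 + 31·33·29 = 37421; k=2: 34782 + 5568 + 31·34·29 = 70916; k=3: 4290 + 3596 + 31·2·29 = 9684; k=4: 6088 + 26071 + 31·29·29 = 58230; k=5: 8010 + 0 + 31·31·29 = 35879.
Minimum: 9684 at k=3.

9684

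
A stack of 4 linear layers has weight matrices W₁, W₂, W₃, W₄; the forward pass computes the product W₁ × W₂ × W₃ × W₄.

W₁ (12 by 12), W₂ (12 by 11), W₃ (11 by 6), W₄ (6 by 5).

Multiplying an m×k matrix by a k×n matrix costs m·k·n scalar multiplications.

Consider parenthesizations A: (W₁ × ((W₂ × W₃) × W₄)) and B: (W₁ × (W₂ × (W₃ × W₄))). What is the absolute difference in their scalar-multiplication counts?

Order A = (W₁ × ((W₂ × W₃) × W₄)): (W₂ × W₃): 12×11 by 11×6 → 12×6, cost 12·11·6 = 792; ((W₂ × W₃) × W₄): 12×6 by 6×5 → 12×5, cost 12·6·5 = 360; cumulative 1152; (W₁ × ((W₂ × W₃) × W₄)): 12×12 by 12×5 → 12×5, cost 12·12·5 = 720; cumulative 1872. Total 1872.
Order B = (W₁ × (W₂ × (W₃ × W₄))): (W₃ × W₄): 11×6 by 6×5 → 11×5, cost 11·6·5 = 330; (W₂ × (W₃ × W₄)): 12×11 by 11×5 → 12×5, cost 12·11·5 = 660; cumulative 990; (W₁ × (W₂ × (W₃ × W₄))): 12×12 by 12×5 → 12×5, cost 12·12·5 = 720; cumulative 1710. Total 1710.
Difference: |1872 − 1710| = 162.

162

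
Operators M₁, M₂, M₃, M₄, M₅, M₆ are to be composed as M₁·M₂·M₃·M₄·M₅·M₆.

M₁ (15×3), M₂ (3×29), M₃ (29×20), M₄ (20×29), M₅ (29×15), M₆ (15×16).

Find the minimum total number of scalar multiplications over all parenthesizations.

6225

Adjacent pairs: M₁M₂ = 15·3·29 = 1305; M₂M₃ = 3·29·20 = 1740; M₃M₄ = 29·20·29 = 16820; M₄M₅ = 20·29·15 = 8700; M₅M₆ = 29·15·16 = 6960.
Length 3: M₁..M₃: k=1: 0+1740+15·3·20=2640; k=2: 1305+0+15·29·20=10005 → min 2640 | M₂..M₄: k=2: 0+16820+3·29·29=19343; k=3: 1740+0+3·20·29=3480 → min 3480 | M₃..M₅: k=3: 0+8700+29·20·15=17400; k=4: 16820+0+29·29·15=29435 → min 17400 | M₄..M₆: k=4: 0+6960+20·29·16=16240; k=5: 8700+0+20·15·16=13500 → min 13500.
Length 4: M₁..M₄: k=1: 0+3480+15·3·29=4785; k=2: 1305+16820+15·29·29=30740; k=3: 2640+0+15·20·29=11340 → min 4785 | M₂..M₅: k=2: 0+17400+3·29·15=18705; k=3: 1740+8700+3·20·15=11340; k=4: 3480+0+3·29·15=4785 → min 4785 | M₃..M₆: k=3: 0+13500+29·20·16=22780; k=4: 16820+6960+29·29·16=37236; k=5: 17400+0+29·15·16=24360 → min 22780.
Length 5: M₁..M₅: k=1: 0+4785+15·3·15=5460; k=2: 1305+17400+15·29·15=25230; k=3: 2640+8700+15·20·15=15840; k=4: 4785+0+15·29·15=11310 → min 5460 | M₂..M₆: k=2: 0+22780+3·29·16=24172; k=3: 1740+13500+3·20·16=16200; k=4: 3480+6960+3·29·16=11832; k=5: 4785+0+3·15·16=5505 → min 5505.
Length 6: M₁..M₆: k=1: 0+5505+15·3·16=6225; k=2: 1305+22780+15·29·16=31045; k=3: 2640+13500+15·20·16=20940; k=4: 4785+6960+15·29·16=18705; k=5: 5460+0+15·15·16=9060 → min 6225.
Optimal order: (M₁·((((M₂·M₃)·M₄)·M₅)·M₆)) with cost 6225.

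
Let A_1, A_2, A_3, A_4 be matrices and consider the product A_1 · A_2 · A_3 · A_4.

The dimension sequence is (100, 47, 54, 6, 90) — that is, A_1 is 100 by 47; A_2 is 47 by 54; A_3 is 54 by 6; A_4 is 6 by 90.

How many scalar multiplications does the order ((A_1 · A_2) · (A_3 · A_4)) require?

(A_1 · A_2): 100×47 by 47×54 → 100×54, cost 100·47·54 = 253800
(A_3 · A_4): 54×6 by 6×90 → 54×90, cost 54·6·90 = 29160
((A_1 · A_2) · (A_3 · A_4)): 100×54 by 54×90 → 100×90, cost 100·54·90 = 486000; cumulative 768960
Total: 768960 scalar multiplications.

768960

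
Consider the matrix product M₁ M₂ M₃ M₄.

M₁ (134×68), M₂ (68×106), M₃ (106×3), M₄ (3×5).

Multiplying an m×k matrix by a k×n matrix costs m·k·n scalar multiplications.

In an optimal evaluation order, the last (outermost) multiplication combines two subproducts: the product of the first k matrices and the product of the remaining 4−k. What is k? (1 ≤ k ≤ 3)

Adjacent pairs: M₁M₂ = 134·68·106 = 965872; M₂M₃ = 68·106·3 = 21624; M₃M₄ = 106·3·5 = 1590.
Length 3: M₁..M₃: k=1: 0+21624+134·68·3=48960; k=2: 965872+0+134·106·3=1008484 → min 48960 | M₂..M₄: k=2: 0+1590+68·106·5=37630; k=3: 21624+0+68·3·5=22644 → min 22644.
Top-level splits: k=1: (M₁..M₁)·(M₂..M₄) → 0+22644+134·68·5 = 68204; k=2: (M₁..M₂)·(M₃..M₄) → 965872+1590+134·106·5 = 1038482; k=3: (M₁..M₃)·(M₄..M₄) → 48960+0+134·3·5 = 50970.
Best split is after M₃, i.e. k = 3.

3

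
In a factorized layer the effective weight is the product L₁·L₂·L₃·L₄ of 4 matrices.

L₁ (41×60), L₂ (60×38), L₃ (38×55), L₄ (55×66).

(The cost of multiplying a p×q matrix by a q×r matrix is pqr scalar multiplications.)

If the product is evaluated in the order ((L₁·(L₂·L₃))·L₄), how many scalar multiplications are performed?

409530

(L₂·L₃): 60×38 by 38×55 → 60×55, cost 60·38·55 = 125400
(L₁·(L₂·L₃)): 41×60 by 60×55 → 41×55, cost 41·60·55 = 135300; cumulative 260700
((L₁·(L₂·L₃))·L₄): 41×55 by 55×66 → 41×66, cost 41·55·66 = 148830; cumulative 409530
Total: 409530 scalar multiplications.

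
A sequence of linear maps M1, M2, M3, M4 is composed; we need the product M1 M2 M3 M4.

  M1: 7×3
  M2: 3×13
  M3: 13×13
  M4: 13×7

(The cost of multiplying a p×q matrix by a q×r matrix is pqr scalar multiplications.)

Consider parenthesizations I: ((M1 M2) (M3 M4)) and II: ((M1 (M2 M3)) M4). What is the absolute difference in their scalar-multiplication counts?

Order I = ((M1 M2) (M3 M4)): (M1 M2): 7×3 by 3×13 → 7×13, cost 7·3·13 = 273; (M3 M4): 13×13 by 13×7 → 13×7, cost 13·13·7 = 1183; ((M1 M2) (M3 M4)): 7×13 by 13×7 → 7×7, cost 7·13·7 = 637; cumulative 2093. Total 2093.
Order II = ((M1 (M2 M3)) M4): (M2 M3): 3×13 by 13×13 → 3×13, cost 3·13·13 = 507; (M1 (M2 M3)): 7×3 by 3×13 → 7×13, cost 7·3·13 = 273; cumulative 780; ((M1 (M2 M3)) M4): 7×13 by 13×7 → 7×7, cost 7·13·7 = 637; cumulative 1417. Total 1417.
Difference: |2093 − 1417| = 676.

676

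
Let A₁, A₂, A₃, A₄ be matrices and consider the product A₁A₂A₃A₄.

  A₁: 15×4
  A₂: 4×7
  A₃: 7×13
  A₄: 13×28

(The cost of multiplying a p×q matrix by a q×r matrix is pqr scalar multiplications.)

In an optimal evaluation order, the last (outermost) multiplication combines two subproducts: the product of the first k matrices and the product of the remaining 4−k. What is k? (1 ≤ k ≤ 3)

Adjacent pairs: A₁A₂ = 15·4·7 = 420; A₂A₃ = 4·7·13 = 364; A₃A₄ = 7·13·28 = 2548.
Length 3: A₁..A₃: k=1: 0+364+15·4·13=1144; k=2: 420+0+15·7·13=1785 → min 1144 | A₂..A₄: k=2: 0+2548+4·7·28=3332; k=3: 364+0+4·13·28=1820 → min 1820.
Top-level splits: k=1: (A₁..A₁)·(A₂..A₄) → 0+1820+15·4·28 = 3500; k=2: (A₁..A₂)·(A₃..A₄) → 420+2548+15·7·28 = 5908; k=3: (A₁..A₃)·(A₄..A₄) → 1144+0+15·13·28 = 6604.
Best split is after A₁, i.e. k = 1.

1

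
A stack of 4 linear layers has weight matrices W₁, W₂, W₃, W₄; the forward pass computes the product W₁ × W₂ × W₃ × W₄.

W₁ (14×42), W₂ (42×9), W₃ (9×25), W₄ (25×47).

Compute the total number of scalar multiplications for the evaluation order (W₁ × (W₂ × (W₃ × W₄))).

55977

(W₃ × W₄): 9×25 by 25×47 → 9×47, cost 9·25·47 = 10575
(W₂ × (W₃ × W₄)): 42×9 by 9×47 → 42×47, cost 42·9·47 = 17766; cumulative 28341
(W₁ × (W₂ × (W₃ × W₄))): 14×42 by 42×47 → 14×47, cost 14·42·47 = 27636; cumulative 55977
Total: 55977 scalar multiplications.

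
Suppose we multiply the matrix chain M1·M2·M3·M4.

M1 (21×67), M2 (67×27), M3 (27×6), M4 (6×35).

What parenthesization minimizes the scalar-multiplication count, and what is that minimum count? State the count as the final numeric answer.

23706

Adjacent pairs: M1M2 = 21·67·27 = 37989; M2M3 = 67·27·6 = 10854; M3M4 = 27·6·35 = 5670.
Length 3: M1..M3: k=1: 0+10854+21·67·6=19296; k=2: 37989+0+21·27·6=41391 → min 19296 | M2..M4: k=2: 0+5670+67·27·35=68985; k=3: 10854+0+67·6·35=24924 → min 24924.
Length 4: M1..M4: k=1: 0+24924+21·67·35=74169; k=2: 37989+5670+21·27·35=63504; k=3: 19296+0+21·6·35=23706 → min 23706.
Optimal parenthesization: ((M1·(M2·M3))·M4) with cost 23706.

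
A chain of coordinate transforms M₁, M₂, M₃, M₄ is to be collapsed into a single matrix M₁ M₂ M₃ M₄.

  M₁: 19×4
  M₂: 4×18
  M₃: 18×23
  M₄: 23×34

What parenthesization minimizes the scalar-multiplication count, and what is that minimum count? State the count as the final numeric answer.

7368

Adjacent pairs: M₁M₂ = 19·4·18 = 1368; M₂M₃ = 4·18·23 = 1656; M₃M₄ = 18·23·34 = 14076.
Length 3: M₁..M₃: k=1: 0+1656+19·4·23=3404; k=2: 1368+0+19·18·23=9234 → min 3404 | M₂..M₄: k=2: 0+14076+4·18·34=16524; k=3: 1656+0+4·23·34=4784 → min 4784.
Length 4: M₁..M₄: k=1: 0+4784+19·4·34=7368; k=2: 1368+14076+19·18·34=27072; k=3: 3404+0+19·23·34=18262 → min 7368.
Optimal parenthesization: (M₁ ((M₂ M₃) M₄)) with cost 7368.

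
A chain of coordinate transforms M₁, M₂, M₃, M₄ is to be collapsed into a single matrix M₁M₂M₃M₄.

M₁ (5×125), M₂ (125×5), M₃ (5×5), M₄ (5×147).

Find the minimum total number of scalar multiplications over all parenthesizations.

Adjacent pairs: M₁M₂ = 5·125·5 = 3125; M₂M₃ = 125·5·5 = 3125; M₃M₄ = 5·5·147 = 3675.
Length 3: M₁..M₃: k=1: 0+3125+5·125·5=6250; k=2: 3125+0+5·5·5=3250 → min 3250 | M₂..M₄: k=2: 0+3675+125·5·147=95550; k=3: 3125+0+125·5·147=95000 → min 95000.
Length 4: M₁..M₄: k=1: 0+95000+5·125·147=186875; k=2: 3125+3675+5·5·147=10475; k=3: 3250+0+5·5·147=6925 → min 6925.
Optimal order: (((M₁M₂)M₃)M₄) with cost 6925.

6925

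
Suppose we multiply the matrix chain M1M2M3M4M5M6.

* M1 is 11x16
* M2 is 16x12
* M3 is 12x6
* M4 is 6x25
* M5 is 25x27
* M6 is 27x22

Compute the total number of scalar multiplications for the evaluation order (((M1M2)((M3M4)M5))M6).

(M1M2): 11×16 by 16×12 → 11×12, cost 11·16·12 = 2112
(M3M4): 12×6 by 6×25 → 12×25, cost 12·6·25 = 1800
((M3M4)M5): 12×25 by 25×27 → 12×27, cost 12·25·27 = 8100; cumulative 9900
((M1M2)((M3M4)M5)): 11×12 by 12×27 → 11×27, cost 11·12·27 = 3564; cumulative 15576
(((M1M2)((M3M4)M5))M6): 11×27 by 27×22 → 11×22, cost 11·27·22 = 6534; cumulative 22110
Total: 22110 scalar multiplications.

22110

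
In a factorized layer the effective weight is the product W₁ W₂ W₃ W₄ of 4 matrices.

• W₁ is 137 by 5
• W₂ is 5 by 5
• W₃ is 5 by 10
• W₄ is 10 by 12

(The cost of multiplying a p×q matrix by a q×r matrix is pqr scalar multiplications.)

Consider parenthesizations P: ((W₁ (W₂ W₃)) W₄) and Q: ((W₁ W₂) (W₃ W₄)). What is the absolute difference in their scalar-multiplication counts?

Order P = ((W₁ (W₂ W₃)) W₄): (W₂ W₃): 5×5 by 5×10 → 5×10, cost 5·5·10 = 250; (W₁ (W₂ W₃)): 137×5 by 5×10 → 137×10, cost 137·5·10 = 6850; cumulative 7100; ((W₁ (W₂ W₃)) W₄): 137×10 by 10×12 → 137×12, cost 137·10·12 = 16440; cumulative 23540. Total 23540.
Order Q = ((W₁ W₂) (W₃ W₄)): (W₁ W₂): 137×5 by 5×5 → 137×5, cost 137·5·5 = 3425; (W₃ W₄): 5×10 by 10×12 → 5×12, cost 5·10·12 = 600; ((W₁ W₂) (W₃ W₄)): 137×5 by 5×12 → 137×12, cost 137·5·12 = 8220; cumulative 12245. Total 12245.
Difference: |23540 − 12245| = 11295.

11295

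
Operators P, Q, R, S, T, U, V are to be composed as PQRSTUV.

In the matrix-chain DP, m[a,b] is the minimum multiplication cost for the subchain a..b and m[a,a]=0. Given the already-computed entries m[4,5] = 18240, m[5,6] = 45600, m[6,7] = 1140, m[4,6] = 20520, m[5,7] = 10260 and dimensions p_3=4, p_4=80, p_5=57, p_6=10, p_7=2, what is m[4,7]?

m[4,7] = min over k∈[4,6] of m[4,k]+m[k+1,7]+p_{3}·p_k·p_{7}.
k=4: 0 + 10260 + 4·80·2 = 10900; k=5: 18240 + 1140 + 4·57·2 = 19836; k=6: 20520 + 0 + 4·10·2 = 20600.
Minimum: 10900 at k=4.

10900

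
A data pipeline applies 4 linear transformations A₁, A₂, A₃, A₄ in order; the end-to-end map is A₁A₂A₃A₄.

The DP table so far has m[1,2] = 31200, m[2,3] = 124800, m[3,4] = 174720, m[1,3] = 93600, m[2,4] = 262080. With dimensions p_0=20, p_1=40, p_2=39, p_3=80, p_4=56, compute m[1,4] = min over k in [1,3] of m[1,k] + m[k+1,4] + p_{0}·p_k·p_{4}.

m[1,4] = min over k∈[1,3] of m[1,k]+m[k+1,4]+p_{0}·p_k·p_{4}.
k=1: 0 + 262080 + 20·40·56 = 306880; k=2: 31200 + 174720 + 20·39·56 = 249600; k=3: 93600 + 0 + 20·80·56 = 183200.
Minimum: 183200 at k=3.

183200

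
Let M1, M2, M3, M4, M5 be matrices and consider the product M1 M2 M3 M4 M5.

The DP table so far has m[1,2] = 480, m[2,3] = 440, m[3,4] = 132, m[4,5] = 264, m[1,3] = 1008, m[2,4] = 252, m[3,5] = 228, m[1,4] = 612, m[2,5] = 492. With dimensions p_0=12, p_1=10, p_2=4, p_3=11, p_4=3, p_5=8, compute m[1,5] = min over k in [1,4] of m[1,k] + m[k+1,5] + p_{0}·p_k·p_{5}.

m[1,5] = min over k∈[1,4] of m[1,k]+m[k+1,5]+p_{0}·p_k·p_{5}.
k=1: 0 + 492 + 12·10·8 = 1452; k=2: 480 + 228 + 12·4·8 = 1092; k=3: 1008 + 264 + 12·11·8 = 2328; k=4: 612 + 0 + 12·3·8 = 900.
Minimum: 900 at k=4.

900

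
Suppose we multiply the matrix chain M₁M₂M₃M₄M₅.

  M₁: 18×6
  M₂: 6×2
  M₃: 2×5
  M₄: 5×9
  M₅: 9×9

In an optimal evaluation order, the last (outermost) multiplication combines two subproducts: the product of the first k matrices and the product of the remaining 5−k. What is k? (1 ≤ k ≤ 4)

2

Adjacent pairs: M₁M₂ = 18·6·2 = 216; M₂M₃ = 6·2·5 = 60; M₃M₄ = 2·5·9 = 90; M₄M₅ = 5·9·9 = 405.
Length 3: M₁..M₃: k=1: 0+60+18·6·5=600; k=2: 216+0+18·2·5=396 → min 396 | M₂..M₄: k=2: 0+90+6·2·9=198; k=3: 60+0+6·5·9=330 → min 198 | M₃..M₅: k=3: 0+405+2·5·9=495; k=4: 90+0+2·9·9=252 → min 252.
Length 4: M₁..M₄: k=1: 0+198+18·6·9=1170; k=2: 216+90+18·2·9=630; k=3: 396+0+18·5·9=1206 → min 630 | M₂..M₅: k=2: 0+252+6·2·9=360; k=3: 60+405+6·5·9=735; k=4: 198+0+6·9·9=684 → min 360.
Top-level splits: k=1: (M₁..M₁)·(M₂..M₅) → 0+360+18·6·9 = 1332; k=2: (M₁..M₂)·(M₃..M₅) → 216+252+18·2·9 = 792; k=3: (M₁..M₃)·(M₄..M₅) → 396+405+18·5·9 = 1611; k=4: (M₁..M₄)·(M₅..M₅) → 630+0+18·9·9 = 2088.
Best split is after M₂, i.e. k = 2.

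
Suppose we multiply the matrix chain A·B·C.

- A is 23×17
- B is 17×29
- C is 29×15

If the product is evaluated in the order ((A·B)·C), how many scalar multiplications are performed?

21344

(A·B): 23×17 by 17×29 → 23×29, cost 23·17·29 = 11339
((A·B)·C): 23×29 by 29×15 → 23×15, cost 23·29·15 = 10005; cumulative 21344
Total: 21344 scalar multiplications.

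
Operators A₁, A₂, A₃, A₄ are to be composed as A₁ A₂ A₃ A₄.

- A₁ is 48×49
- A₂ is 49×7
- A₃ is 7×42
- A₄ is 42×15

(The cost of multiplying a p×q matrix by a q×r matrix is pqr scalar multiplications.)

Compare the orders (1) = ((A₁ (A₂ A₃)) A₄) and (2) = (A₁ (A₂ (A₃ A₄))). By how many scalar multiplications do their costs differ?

98595

Order (1) = ((A₁ (A₂ A₃)) A₄): (A₂ A₃): 49×7 by 7×42 → 49×42, cost 49·7·42 = 14406; (A₁ (A₂ A₃)): 48×49 by 49×42 → 48×42, cost 48·49·42 = 98784; cumulative 113190; ((A₁ (A₂ A₃)) A₄): 48×42 by 42×15 → 48×15, cost 48·42·15 = 30240; cumulative 143430. Total 143430.
Order (2) = (A₁ (A₂ (A₃ A₄))): (A₃ A₄): 7×42 by 42×15 → 7×15, cost 7·42·15 = 4410; (A₂ (A₃ A₄)): 49×7 by 7×15 → 49×15, cost 49·7·15 = 5145; cumulative 9555; (A₁ (A₂ (A₃ A₄))): 48×49 by 49×15 → 48×15, cost 48·49·15 = 35280; cumulative 44835. Total 44835.
Difference: |143430 − 44835| = 98595.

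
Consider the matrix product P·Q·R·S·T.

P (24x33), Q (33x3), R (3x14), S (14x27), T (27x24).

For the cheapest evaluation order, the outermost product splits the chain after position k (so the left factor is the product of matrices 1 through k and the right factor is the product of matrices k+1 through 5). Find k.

Adjacent pairs: PQ = 24·33·3 = 2376; QR = 33·3·14 = 1386; RS = 3·14·27 = 1134; ST = 14·27·24 = 9072.
Length 3: P..R: k=1: 0+1386+24·33·14=12474; k=2: 2376+0+24·3·14=3384 → min 3384 | Q..S: k=2: 0+1134+33·3·27=3807; k=3: 1386+0+33·14·27=13860 → min 3807 | R..T: k=3: 0+9072+3·14·24=10080; k=4: 1134+0+3·27·24=3078 → min 3078.
Length 4: P..S: k=1: 0+3807+24·33·27=25191; k=2: 2376+1134+24·3·27=5454; k=3: 3384+0+24·14·27=12456 → min 5454 | Q..T: k=2: 0+3078+33·3·24=5454; k=3: 1386+9072+33·14·24=21546; k=4: 3807+0+33·27·24=25191 → min 5454.
Top-level splits: k=1: (P..P)·(Q..T) → 0+5454+24·33·24 = 24462; k=2: (P..Q)·(R..T) → 2376+3078+24·3·24 = 7182; k=3: (P..R)·(S..T) → 3384+9072+24·14·24 = 20520; k=4: (P..S)·(T..T) → 5454+0+24·27·24 = 21006.
Best split is after Q, i.e. k = 2.

2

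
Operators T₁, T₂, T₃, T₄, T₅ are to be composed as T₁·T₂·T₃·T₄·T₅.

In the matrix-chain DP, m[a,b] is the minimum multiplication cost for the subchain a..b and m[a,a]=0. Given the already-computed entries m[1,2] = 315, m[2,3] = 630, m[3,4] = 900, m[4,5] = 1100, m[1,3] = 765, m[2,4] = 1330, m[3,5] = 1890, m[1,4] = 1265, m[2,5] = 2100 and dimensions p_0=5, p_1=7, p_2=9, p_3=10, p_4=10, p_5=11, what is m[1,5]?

1815

m[1,5] = min over k∈[1,4] of m[1,k]+m[k+1,5]+p_{0}·p_k·p_{5}.
k=1: 0 + 2100 + 5·7·11 = 2485; k=2: 315 + 1890 + 5·9·11 = 2700; k=3: 765 + 1100 + 5·10·11 = 2415; k=4: 1265 + 0 + 5·10·11 = 1815.
Minimum: 1815 at k=4.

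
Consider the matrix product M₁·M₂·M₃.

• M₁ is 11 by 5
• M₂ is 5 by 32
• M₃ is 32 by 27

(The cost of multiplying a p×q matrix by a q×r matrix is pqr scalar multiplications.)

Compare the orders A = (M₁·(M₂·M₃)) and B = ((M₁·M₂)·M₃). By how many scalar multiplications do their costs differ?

Order A = (M₁·(M₂·M₃)): (M₂·M₃): 5×32 by 32×27 → 5×27, cost 5·32·27 = 4320; (M₁·(M₂·M₃)): 11×5 by 5×27 → 11×27, cost 11·5·27 = 1485; cumulative 5805. Total 5805.
Order B = ((M₁·M₂)·M₃): (M₁·M₂): 11×5 by 5×32 → 11×32, cost 11·5·32 = 1760; ((M₁·M₂)·M₃): 11×32 by 32×27 → 11×27, cost 11·32·27 = 9504; cumulative 11264. Total 11264.
Difference: |5805 − 11264| = 5459.

5459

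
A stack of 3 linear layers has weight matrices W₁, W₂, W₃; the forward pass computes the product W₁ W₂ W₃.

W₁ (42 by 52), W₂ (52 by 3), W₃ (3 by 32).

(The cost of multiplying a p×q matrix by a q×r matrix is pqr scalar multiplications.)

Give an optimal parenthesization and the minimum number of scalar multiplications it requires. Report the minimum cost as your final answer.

10584

(W₁ (W₂ W₃)): cost 74880.
((W₁ W₂) W₃): cost 10584.
Optimal: ((W₁ W₂) W₃) with cost 10584.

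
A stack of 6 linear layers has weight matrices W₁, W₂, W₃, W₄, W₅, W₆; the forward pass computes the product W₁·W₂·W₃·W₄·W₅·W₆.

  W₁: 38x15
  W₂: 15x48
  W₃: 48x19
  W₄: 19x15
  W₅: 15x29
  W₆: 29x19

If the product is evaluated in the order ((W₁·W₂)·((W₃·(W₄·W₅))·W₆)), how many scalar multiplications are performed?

(W₁·W₂): 38×15 by 15×48 → 38×48, cost 38·15·48 = 27360
(W₄·W₅): 19×15 by 15×29 → 19×29, cost 19·15·29 = 8265
(W₃·(W₄·W₅)): 48×19 by 19×29 → 48×29, cost 48·19·29 = 26448; cumulative 34713
((W₃·(W₄·W₅))·W₆): 48×29 by 29×19 → 48×19, cost 48·29·19 = 26448; cumulative 61161
((W₁·W₂)·((W₃·(W₄·W₅))·W₆)): 38×48 by 48×19 → 38×19, cost 38·48·19 = 34656; cumulative 123177
Total: 123177 scalar multiplications.

123177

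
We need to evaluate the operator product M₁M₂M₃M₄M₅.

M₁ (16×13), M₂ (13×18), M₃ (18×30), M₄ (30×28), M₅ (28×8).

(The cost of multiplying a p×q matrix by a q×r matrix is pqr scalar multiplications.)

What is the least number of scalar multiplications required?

14576

Adjacent pairs: M₁M₂ = 16·13·18 = 3744; M₂M₃ = 13·18·30 = 7020; M₃M₄ = 18·30·28 = 15120; M₄M₅ = 30·28·8 = 6720.
Length 3: M₁..M₃: k=1: 0+7020+16·13·30=13260; k=2: 3744+0+16·18·30=12384 → min 12384 | M₂..M₄: k=2: 0+15120+13·18·28=21672; k=3: 7020+0+13·30·28=17940 → min 17940 | M₃..M₅: k=3: 0+6720+18·30·8=11040; k=4: 15120+0+18·28·8=19152 → min 11040.
Length 4: M₁..M₄: k=1: 0+17940+16·13·28=23764; k=2: 3744+15120+16·18·28=26928; k=3: 12384+0+16·30·28=25824 → min 23764 | M₂..M₅: k=2: 0+11040+13·18·8=12912; k=3: 7020+6720+13·30·8=16860; k=4: 17940+0+13·28·8=20852 → min 12912.
Length 5: M₁..M₅: k=1: 0+12912+16·13·8=14576; k=2: 3744+11040+16·18·8=17088; k=3: 12384+6720+16·30·8=22944; k=4: 23764+0+16·28·8=27348 → min 14576.
Optimal order: (M₁(M₂(M₃(M₄M₅)))) with cost 14576.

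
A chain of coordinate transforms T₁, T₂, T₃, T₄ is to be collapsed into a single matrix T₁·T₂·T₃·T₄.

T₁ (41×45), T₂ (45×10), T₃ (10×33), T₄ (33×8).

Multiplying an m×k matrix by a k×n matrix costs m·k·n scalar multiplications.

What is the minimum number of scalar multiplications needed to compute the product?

21000

Adjacent pairs: T₁T₂ = 41·45·10 = 18450; T₂T₃ = 45·10·33 = 14850; T₃T₄ = 10·33·8 = 2640.
Length 3: T₁..T₃: k=1: 0+14850+41·45·33=75735; k=2: 18450+0+41·10·33=31980 → min 31980 | T₂..T₄: k=2: 0+2640+45·10·8=6240; k=3: 14850+0+45·33·8=26730 → min 6240.
Length 4: T₁..T₄: k=1: 0+6240+41·45·8=21000; k=2: 18450+2640+41·10·8=24370; k=3: 31980+0+41·33·8=42804 → min 21000.
Optimal order: (T₁·(T₂·(T₃·T₄))) with cost 21000.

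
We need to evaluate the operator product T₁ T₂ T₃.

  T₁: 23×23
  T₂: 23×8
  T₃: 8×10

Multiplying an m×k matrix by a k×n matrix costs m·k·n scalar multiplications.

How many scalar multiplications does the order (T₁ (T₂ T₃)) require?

(T₂ T₃): 23×8 by 8×10 → 23×10, cost 23·8·10 = 1840
(T₁ (T₂ T₃)): 23×23 by 23×10 → 23×10, cost 23·23·10 = 5290; cumulative 7130
Total: 7130 scalar multiplications.

7130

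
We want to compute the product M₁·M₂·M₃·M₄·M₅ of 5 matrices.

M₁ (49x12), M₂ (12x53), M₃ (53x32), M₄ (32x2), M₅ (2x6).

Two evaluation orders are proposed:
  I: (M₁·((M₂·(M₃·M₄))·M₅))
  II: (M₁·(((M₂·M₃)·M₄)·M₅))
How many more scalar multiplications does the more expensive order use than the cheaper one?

Order I = (M₁·((M₂·(M₃·M₄))·M₅)): (M₃·M₄): 53×32 by 32×2 → 53×2, cost 53·32·2 = 3392; (M₂·(M₃·M₄)): 12×53 by 53×2 → 12×2, cost 12·53·2 = 1272; cumulative 4664; ((M₂·(M₃·M₄))·M₅): 12×2 by 2×6 → 12×6, cost 12·2·6 = 144; cumulative 4808; (M₁·((M₂·(M₃·M₄))·M₅)): 49×12 by 12×6 → 49×6, cost 49·12·6 = 3528; cumulative 8336. Total 8336.
Order II = (M₁·(((M₂·M₃)·M₄)·M₅)): (M₂·M₃): 12×53 by 53×32 → 12×32, cost 12·53·32 = 20352; ((M₂·M₃)·M₄): 12×32 by 32×2 → 12×2, cost 12·32·2 = 768; cumulative 21120; (((M₂·M₃)·M₄)·M₅): 12×2 by 2×6 → 12×6, cost 12·2·6 = 144; cumulative 21264; (M₁·(((M₂·M₃)·M₄)·M₅)): 49×12 by 12×6 → 49×6, cost 49·12·6 = 3528; cumulative 24792. Total 24792.
Difference: |8336 − 24792| = 16456.

16456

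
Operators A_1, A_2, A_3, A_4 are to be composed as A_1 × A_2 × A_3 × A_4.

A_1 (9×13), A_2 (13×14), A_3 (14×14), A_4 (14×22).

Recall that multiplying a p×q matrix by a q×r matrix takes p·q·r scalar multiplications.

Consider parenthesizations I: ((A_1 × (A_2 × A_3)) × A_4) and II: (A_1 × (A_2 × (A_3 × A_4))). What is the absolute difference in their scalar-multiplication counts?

Order I = ((A_1 × (A_2 × A_3)) × A_4): (A_2 × A_3): 13×14 by 14×14 → 13×14, cost 13·14·14 = 2548; (A_1 × (A_2 × A_3)): 9×13 by 13×14 → 9×14, cost 9·13·14 = 1638; cumulative 4186; ((A_1 × (A_2 × A_3)) × A_4): 9×14 by 14×22 → 9×22, cost 9·14·22 = 2772; cumulative 6958. Total 6958.
Order II = (A_1 × (A_2 × (A_3 × A_4))): (A_3 × A_4): 14×14 by 14×22 → 14×22, cost 14·14·22 = 4312; (A_2 × (A_3 × A_4)): 13×14 by 14×22 → 13×22, cost 13·14·22 = 4004; cumulative 8316; (A_1 × (A_2 × (A_3 × A_4))): 9×13 by 13×22 → 9×22, cost 9·13·22 = 2574; cumulative 10890. Total 10890.
Difference: |6958 − 10890| = 3932.

3932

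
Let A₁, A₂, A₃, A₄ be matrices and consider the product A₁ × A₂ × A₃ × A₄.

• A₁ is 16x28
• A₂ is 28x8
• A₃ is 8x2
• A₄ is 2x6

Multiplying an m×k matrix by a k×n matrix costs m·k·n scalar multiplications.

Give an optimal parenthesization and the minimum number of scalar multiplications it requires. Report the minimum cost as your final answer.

1536

Adjacent pairs: A₁A₂ = 16·28·8 = 3584; A₂A₃ = 28·8·2 = 448; A₃A₄ = 8·2·6 = 96.
Length 3: A₁..A₃: k=1: 0+448+16·28·2=1344; k=2: 3584+0+16·8·2=3840 → min 1344 | A₂..A₄: k=2: 0+96+28·8·6=1440; k=3: 448+0+28·2·6=784 → min 784.
Length 4: A₁..A₄: k=1: 0+784+16·28·6=3472; k=2: 3584+96+16·8·6=4448; k=3: 1344+0+16·2·6=1536 → min 1536.
Optimal parenthesization: ((A₁ × (A₂ × A₃)) × A₄) with cost 1536.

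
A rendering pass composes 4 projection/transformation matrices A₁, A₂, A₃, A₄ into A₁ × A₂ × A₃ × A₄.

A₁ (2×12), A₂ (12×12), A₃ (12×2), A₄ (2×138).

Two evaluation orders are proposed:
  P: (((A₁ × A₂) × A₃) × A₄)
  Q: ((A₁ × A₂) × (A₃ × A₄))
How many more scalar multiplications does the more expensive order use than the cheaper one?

Order P = (((A₁ × A₂) × A₃) × A₄): (A₁ × A₂): 2×12 by 12×12 → 2×12, cost 2·12·12 = 288; ((A₁ × A₂) × A₃): 2×12 by 12×2 → 2×2, cost 2·12·2 = 48; cumulative 336; (((A₁ × A₂) × A₃) × A₄): 2×2 by 2×138 → 2×138, cost 2·2·138 = 552; cumulative 888. Total 888.
Order Q = ((A₁ × A₂) × (A₃ × A₄)): (A₁ × A₂): 2×12 by 12×12 → 2×12, cost 2·12·12 = 288; (A₃ × A₄): 12×2 by 2×138 → 12×138, cost 12·2·138 = 3312; ((A₁ × A₂) × (A₃ × A₄)): 2×12 by 12×138 → 2×138, cost 2·12·138 = 3312; cumulative 6912. Total 6912.
Difference: |888 − 6912| = 6024.

6024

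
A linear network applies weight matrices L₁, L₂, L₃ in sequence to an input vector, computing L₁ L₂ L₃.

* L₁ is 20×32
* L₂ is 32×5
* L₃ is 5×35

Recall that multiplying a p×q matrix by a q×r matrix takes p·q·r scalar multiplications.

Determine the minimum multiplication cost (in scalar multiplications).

Order (L₁ (L₂ L₃)): (L₂ L₃): 32×5 by 5×35 → 32×35, cost 32·5·35 = 5600; (L₁ (L₂ L₃)): 20×32 by 32×35 → 20×35, cost 20·32·35 = 22400; cumulative 28000. Total 28000.
Order ((L₁ L₂) L₃): (L₁ L₂): 20×32 by 32×5 → 20×5, cost 20·32·5 = 3200; ((L₁ L₂) L₃): 20×5 by 5×35 → 20×35, cost 20·5·35 = 3500; cumulative 6700. Total 6700.
Minimum: 6700.

6700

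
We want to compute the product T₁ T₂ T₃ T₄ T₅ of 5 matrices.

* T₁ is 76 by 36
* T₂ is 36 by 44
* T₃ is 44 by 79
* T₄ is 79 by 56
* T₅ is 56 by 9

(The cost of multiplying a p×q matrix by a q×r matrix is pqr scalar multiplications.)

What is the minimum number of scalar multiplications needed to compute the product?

Adjacent pairs: T₁T₂ = 76·36·44 = 120384; T₂T₃ = 36·44·79 = 125136; T₃T₄ = 44·79·56 = 194656; T₄T₅ = 79·56·9 = 39816.
Length 3: T₁..T₃: k=1: 0+125136+76·36·79=341280; k=2: 120384+0+76·44·79=384560 → min 341280 | T₂..T₄: k=2: 0+194656+36·44·56=283360; k=3: 125136+0+36·79·56=284400 → min 283360 | T₃..T₅: k=3: 0+39816+44·79·9=71100; k=4: 194656+0+44·56·9=216832 → min 71100.
Length 4: T₁..T₄: k=1: 0+283360+76·36·56=436576; k=2: 120384+194656+76·44·56=502304; k=3: 341280+0+76·79·56=677504 → min 436576 | T₂..T₅: k=2: 0+71100+36·44·9=85356; k=3: 125136+39816+36·79·9=190548; k=4: 283360+0+36·56·9=301504 → min 85356.
Length 5: T₁..T₅: k=1: 0+85356+76·36·9=109980; k=2: 120384+71100+76·44·9=221580; k=3: 341280+39816+76·79·9=435132; k=4: 436576+0+76·56·9=474880 → min 109980.
Optimal order: (T₁ (T₂ (T₃ (T₄ T₅)))) with cost 109980.

109980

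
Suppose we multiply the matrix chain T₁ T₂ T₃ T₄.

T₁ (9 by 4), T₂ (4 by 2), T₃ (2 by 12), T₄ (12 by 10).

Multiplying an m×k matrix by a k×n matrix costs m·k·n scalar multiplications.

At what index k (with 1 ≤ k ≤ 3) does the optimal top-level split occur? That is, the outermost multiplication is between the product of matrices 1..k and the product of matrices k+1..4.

2

Adjacent pairs: T₁T₂ = 9·4·2 = 72; T₂T₃ = 4·2·12 = 96; T₃T₄ = 2·12·10 = 240.
Length 3: T₁..T₃: k=1: 0+96+9·4·12=528; k=2: 72+0+9·2·12=288 → min 288 | T₂..T₄: k=2: 0+240+4·2·10=320; k=3: 96+0+4·12·10=576 → min 320.
Top-level splits: k=1: (T₁..T₁)·(T₂..T₄) → 0+320+9·4·10 = 680; k=2: (T₁..T₂)·(T₃..T₄) → 72+240+9·2·10 = 492; k=3: (T₁..T₃)·(T₄..T₄) → 288+0+9·12·10 = 1368.
Best split is after T₂, i.e. k = 2.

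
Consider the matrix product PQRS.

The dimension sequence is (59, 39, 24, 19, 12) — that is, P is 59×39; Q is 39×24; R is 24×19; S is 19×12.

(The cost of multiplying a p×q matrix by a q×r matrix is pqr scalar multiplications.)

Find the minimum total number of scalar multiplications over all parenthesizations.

Adjacent pairs: PQ = 59·39·24 = 55224; QR = 39·24·19 = 17784; RS = 24·19·12 = 5472.
Length 3: P..R: k=1: 0+17784+59·39·19=61503; k=2: 55224+0+59·24·19=82128 → min 61503 | Q..S: k=2: 0+5472+39·24·12=16704; k=3: 17784+0+39·19·12=26676 → min 16704.
Length 4: P..S: k=1: 0+16704+59·39·12=44316; k=2: 55224+5472+59·24·12=77688; k=3: 61503+0+59·19·12=74955 → min 44316.
Optimal order: (P(Q(RS))) with cost 44316.

44316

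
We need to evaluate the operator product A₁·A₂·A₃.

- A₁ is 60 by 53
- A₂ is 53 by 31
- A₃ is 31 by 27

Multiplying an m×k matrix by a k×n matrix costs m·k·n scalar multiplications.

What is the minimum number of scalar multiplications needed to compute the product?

Order (A₁·(A₂·A₃)): (A₂·A₃): 53×31 by 31×27 → 53×27, cost 53·31·27 = 44361; (A₁·(A₂·A₃)): 60×53 by 53×27 → 60×27, cost 60·53·27 = 85860; cumulative 130221. Total 130221.
Order ((A₁·A₂)·A₃): (A₁·A₂): 60×53 by 53×31 → 60×31, cost 60·53·31 = 98580; ((A₁·A₂)·A₃): 60×31 by 31×27 → 60×27, cost 60·31·27 = 50220; cumulative 148800. Total 148800.
Minimum: 130221.

130221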